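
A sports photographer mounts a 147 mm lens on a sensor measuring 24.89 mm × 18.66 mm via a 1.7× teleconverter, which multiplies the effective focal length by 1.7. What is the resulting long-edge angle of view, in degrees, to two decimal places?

Effective focal length f = 147 × 1.7 = 249.9 mm.
α = 2·arctan(24.89 / (2 × 249.9)) = 2·arctan(0.04980) ≈ 5.7019°.

5.70°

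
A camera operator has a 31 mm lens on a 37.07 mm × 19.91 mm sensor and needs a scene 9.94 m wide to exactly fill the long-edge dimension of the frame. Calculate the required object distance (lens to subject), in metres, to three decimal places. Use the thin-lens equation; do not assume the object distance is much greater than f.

W: 9.94 m = 9940 mm.
Magnification m = w/W = dᵢ/dₒ; combined with 1/f = 1/dₒ + 1/dᵢ this gives dₒ = f·(1 + W/w).
dₒ = 31 mm × (1 + 9940/37.07) = 31 × 269.1414 ≈ 8343.382 mm = 8.34338 m.

8.343 m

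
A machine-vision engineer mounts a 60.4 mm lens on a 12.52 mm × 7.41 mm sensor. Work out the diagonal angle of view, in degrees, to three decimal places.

Sensor diagonal = √(12.52² + 7.41²) = √211.6585 ≈ 14.5485 mm.
Angle of view α = 2·arctan(d/2f) with d = 14.5485 mm and f = 60.4 mm.
d/2f = 0.12043; arctan(0.12043) ≈ 6.8673°, so α ≈ 13.7346°.

13.735°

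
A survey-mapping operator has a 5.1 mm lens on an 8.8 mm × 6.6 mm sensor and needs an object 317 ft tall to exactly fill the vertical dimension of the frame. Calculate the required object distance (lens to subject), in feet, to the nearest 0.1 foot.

W: 317 ft × 304.8 mm/ft = 96621.60 mm.
Magnification m = h/W = dᵢ/dₒ; combined with 1/f = 1/dₒ + 1/dᵢ this gives dₒ = f·(1 + W/h).
dₒ = 5.1 mm × (1 + 96621.6/6.6) = 5.1 × 14640.6359 ≈ 74667.243 mm = 74667.243/304.8 ft = 244.971 ft.

245.0 ft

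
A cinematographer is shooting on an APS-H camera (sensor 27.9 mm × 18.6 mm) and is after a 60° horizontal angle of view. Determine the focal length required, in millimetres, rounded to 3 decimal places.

From α = 2·arctan(w/2f) we get f = w / (2·tan(α/2)).
With w = 27.9 mm and α/2 = 30°, tan(α/2) ≈ 0.57735, so f ≈ 27.9 / 1.15470 ≈ 24.1621 mm.

24.162 mm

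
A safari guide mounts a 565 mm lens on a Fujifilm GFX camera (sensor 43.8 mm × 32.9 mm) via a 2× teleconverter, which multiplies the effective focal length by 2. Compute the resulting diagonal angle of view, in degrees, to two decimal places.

Effective focal length f = 565 × 2 = 1130 mm.
Sensor diagonal = √(43.8² + 32.9²) = √3000.8500 ≈ 54.7800 mm.
α = 2·arctan(54.780 / (2 × 1130)) = 2·arctan(0.02424) ≈ 2.7770°.

2.78°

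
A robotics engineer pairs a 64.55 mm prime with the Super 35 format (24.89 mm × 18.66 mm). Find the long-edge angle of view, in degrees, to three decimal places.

Angle of view α = 2·arctan(w/2f) with w = 24.89 mm and f = 64.55 mm.
w/2f = 0.19280; arctan(0.19280) ≈ 10.9125°, so α ≈ 21.8250°.

21.825°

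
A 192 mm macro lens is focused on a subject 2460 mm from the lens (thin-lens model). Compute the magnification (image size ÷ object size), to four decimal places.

Thin lens: 1/f = 1/dₒ + 1/dᵢ → 1/dᵢ = 1/192 − 1/2460 = 0.0048018 mm⁻¹, so dᵢ ≈ 208.2540 mm.
Magnification m = dᵢ/dₒ = 208.2540/2460 ≈ 0.08466.

0.0847×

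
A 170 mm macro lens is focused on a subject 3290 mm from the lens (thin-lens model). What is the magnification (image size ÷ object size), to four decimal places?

0.0545×

Thin lens: 1/f = 1/dₒ + 1/dᵢ → 1/dᵢ = 1/170 − 1/3290 = 0.0055784 mm⁻¹, so dᵢ ≈ 179.2628 mm.
Magnification m = dᵢ/dₒ = 179.2628/3290 ≈ 0.05449.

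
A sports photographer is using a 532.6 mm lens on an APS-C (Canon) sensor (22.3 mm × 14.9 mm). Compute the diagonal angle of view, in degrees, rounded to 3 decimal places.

2.885°

Sensor diagonal = √(22.3² + 14.9²) = √719.3000 ≈ 26.8198 mm.
Angle of view α = 2·arctan(d/2f) with d = 26.8198 mm and f = 532.6 mm.
d/2f = 0.02518; arctan(0.02518) ≈ 1.4423°, so α ≈ 2.8846°.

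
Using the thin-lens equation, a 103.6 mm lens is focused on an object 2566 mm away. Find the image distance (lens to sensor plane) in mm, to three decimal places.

107.959 mm

1/dᵢ = 1/f − 1/dₒ = 1/103.6 − 1/2566 = 0.0092628 mm⁻¹.
dᵢ = 1/0.0092628 ≈ 107.9587 mm.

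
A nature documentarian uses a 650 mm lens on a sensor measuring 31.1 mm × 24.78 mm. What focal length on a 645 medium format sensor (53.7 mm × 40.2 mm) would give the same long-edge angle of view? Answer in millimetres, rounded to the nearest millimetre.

Equal angle of view means equal width/f ratio, so f₂ = f₁ · (width₂/width₁) = 650 × 53.7/31.1.
f₂ = 650 × 1.72669 ≈ 1122.347 mm.

1122 mm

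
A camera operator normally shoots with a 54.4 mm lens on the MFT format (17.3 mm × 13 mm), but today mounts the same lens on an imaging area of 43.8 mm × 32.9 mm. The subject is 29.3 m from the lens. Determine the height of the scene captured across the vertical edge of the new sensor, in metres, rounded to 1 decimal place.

17.7 m

The focal length stays 54.4 mm; the relevant sensor dimension is now h = 32.9 mm. Object distance dₒ = 29.3 m = 29300 mm.
Thin-lens field height W = h·(dₒ − f)/f = 32.9 × (29300 − 54.4)/54.4 ≈ 17687.137 mm = 17.6871 m.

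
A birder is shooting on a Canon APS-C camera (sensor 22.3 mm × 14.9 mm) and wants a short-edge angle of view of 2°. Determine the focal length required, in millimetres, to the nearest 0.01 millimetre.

426.81 mm

From α = 2·arctan(h/2f) we get f = h / (2·tan(α/2)).
With h = 14.9 mm and α/2 = 1°, tan(α/2) ≈ 0.01746, so f ≈ 14.9 / 0.03491 ≈ 426.8102 mm.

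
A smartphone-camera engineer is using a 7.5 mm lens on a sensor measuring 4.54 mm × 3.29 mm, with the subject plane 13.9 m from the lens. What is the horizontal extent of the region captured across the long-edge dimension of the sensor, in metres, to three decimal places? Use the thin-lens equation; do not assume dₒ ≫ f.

8.410 m

dₒ: 13.9 m = 13900 mm.
Similar triangles through the lens centre give W/dₒ = w/dᵢ; with 1/f = 1/dₒ + 1/dᵢ this gives W = w·(dₒ − f)/f.
W = 4.54 mm × (13900 − 7.5) / 7.5 = 4.54 × 1852.3333 ≈ 8409.593 mm = 8.40959 m.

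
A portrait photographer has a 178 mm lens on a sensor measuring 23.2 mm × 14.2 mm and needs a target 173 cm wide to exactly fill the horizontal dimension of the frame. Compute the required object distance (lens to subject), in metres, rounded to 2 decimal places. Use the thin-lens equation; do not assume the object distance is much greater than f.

13.45 m

W: 173 cm = 1730 mm.
Magnification m = w/W = dᵢ/dₒ; combined with 1/f = 1/dₒ + 1/dᵢ this gives dₒ = f·(1 + W/w).
dₒ = 178 mm × (1 + 1730/23.2) = 178 × 75.5690 ≈ 13451.276 mm = 13.4513 m.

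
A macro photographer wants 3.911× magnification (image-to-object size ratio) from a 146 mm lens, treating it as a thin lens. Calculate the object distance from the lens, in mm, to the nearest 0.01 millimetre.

With m = dᵢ/dₒ and 1/f = 1/dₒ + 1/dᵢ, substituting dᵢ = m·dₒ gives 1/f = (1 + 1/m)/dₒ, hence dₒ = f·(1 + 1/m).
dₒ = 146 × (1 + 1/3.911) = 146 × 1.25569 ≈ 183.331 mm.

183.33 mm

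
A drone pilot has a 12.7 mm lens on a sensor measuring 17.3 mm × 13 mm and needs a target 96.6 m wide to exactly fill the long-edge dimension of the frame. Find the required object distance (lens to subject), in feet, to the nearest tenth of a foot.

W: 96.6 m = 96600 mm.
Magnification m = w/W = dᵢ/dₒ; combined with 1/f = 1/dₒ + 1/dᵢ this gives dₒ = f·(1 + W/w).
dₒ = 12.7 mm × (1 + 96600/17.3) = 12.7 × 5584.8150 ≈ 70927.151 mm = 70927.151/304.8 ft = 232.701 ft.

232.7 ft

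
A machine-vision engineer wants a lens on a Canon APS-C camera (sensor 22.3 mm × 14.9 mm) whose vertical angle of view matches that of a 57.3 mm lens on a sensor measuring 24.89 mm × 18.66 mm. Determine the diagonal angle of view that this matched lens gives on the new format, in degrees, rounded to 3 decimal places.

Equal vertical AOV ⇒ f₂ = f₁ · 14.9/18.66 = 57.3 × 0.79850 ≈ 45.7540 mm.
Sensor diagonal = √(22.3² + 14.9²) = √719.3000 ≈ 26.8198 mm.
Diagonal AOV on the new format = 2·arctan(26.8198 / (2 × 45.7540)) = 2·arctan(0.29309) ≈ 32.6703°.

32.670°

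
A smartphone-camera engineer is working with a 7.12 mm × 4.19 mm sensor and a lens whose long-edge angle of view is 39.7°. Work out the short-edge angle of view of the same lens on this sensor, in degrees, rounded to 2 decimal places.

From the long-edge AOV: f = 7.12 / (2·tan(19.85°)) = 7.12 / 0.72202 ≈ 9.8613 mm.
Short-edge AOV = 2·arctan(4.19 / (2 × 9.8613)) = 2·arctan(0.21245) ≈ 23.9880°.

23.99°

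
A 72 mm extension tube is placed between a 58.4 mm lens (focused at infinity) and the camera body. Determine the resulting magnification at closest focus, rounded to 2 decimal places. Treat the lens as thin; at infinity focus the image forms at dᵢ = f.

1.23×

The tube moves the image plane from f to f + e, so dᵢ = 58.4 + 72 = 130.4 mm. Focus is achieved when 1/f = 1/dₒ + 1/dᵢ, giving dₒ = 1/(1/f − 1/(f+e)).
Magnification m = dᵢ/dₒ = (f+e)·(1/f − 1/(f+e)) = e/f = 72/58.4 ≈ 1.2329.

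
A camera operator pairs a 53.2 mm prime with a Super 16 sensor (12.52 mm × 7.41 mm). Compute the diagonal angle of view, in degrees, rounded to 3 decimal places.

15.572°

Sensor diagonal = √(12.52² + 7.41²) = √211.6585 ≈ 14.5485 mm.
Angle of view α = 2·arctan(d/2f) with d = 14.5485 mm and f = 53.2 mm.
d/2f = 0.13673; arctan(0.13673) ≈ 7.7860°, so α ≈ 15.5720°.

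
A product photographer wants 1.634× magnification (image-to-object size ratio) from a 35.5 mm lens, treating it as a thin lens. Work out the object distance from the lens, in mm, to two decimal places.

57.23 mm

With m = dᵢ/dₒ and 1/f = 1/dₒ + 1/dᵢ, substituting dᵢ = m·dₒ gives 1/f = (1 + 1/m)/dₒ, hence dₒ = f·(1 + 1/m).
dₒ = 35.5 × (1 + 1/1.634) = 35.5 × 1.61200 ≈ 57.226 mm.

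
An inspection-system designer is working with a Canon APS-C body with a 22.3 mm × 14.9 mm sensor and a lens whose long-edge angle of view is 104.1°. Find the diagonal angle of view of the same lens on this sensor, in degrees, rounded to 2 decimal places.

114.08°

From the long-edge AOV: f = 22.3 / (2·tan(52.05°)) = 22.3 / 2.56449 ≈ 8.6957 mm.
Sensor diagonal = √(22.3² + 14.9²) = √719.3000 ≈ 26.8198 mm.
Diagonal AOV = 2·arctan(26.8198 / (2 × 8.6957)) = 2·arctan(1.54213) ≈ 114.0770°.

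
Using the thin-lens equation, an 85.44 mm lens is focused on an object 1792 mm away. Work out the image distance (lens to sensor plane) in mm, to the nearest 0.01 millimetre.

1/dᵢ = 1/f − 1/dₒ = 1/85.44 − 1/1792 = 0.0111461 mm⁻¹.
dᵢ = 1/0.0111461 ≈ 89.7176 mm.

89.72 mm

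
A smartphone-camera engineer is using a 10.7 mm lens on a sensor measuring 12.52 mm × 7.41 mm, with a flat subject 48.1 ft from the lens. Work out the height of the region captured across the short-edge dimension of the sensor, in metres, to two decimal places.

dₒ: 48.1 ft × 304.8 mm/ft = 14660.88 mm.
Similar triangles through the lens centre give W/dₒ = h/dᵢ; with 1/f = 1/dₒ + 1/dᵢ this gives W = h·(dₒ − f)/f.
W = 7.41 mm × (14660.9 − 10.7) / 10.7 = 7.41 × 1369.1757 ≈ 10145.592 mm = 10.1456 m.

10.15 m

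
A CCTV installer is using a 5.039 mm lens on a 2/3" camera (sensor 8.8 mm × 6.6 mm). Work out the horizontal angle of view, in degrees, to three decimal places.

Angle of view α = 2·arctan(w/2f) with w = 8.8 mm and f = 5.039 mm.
w/2f = 0.87319; arctan(0.87319) ≈ 41.1271°, so α ≈ 82.2542°.

82.254°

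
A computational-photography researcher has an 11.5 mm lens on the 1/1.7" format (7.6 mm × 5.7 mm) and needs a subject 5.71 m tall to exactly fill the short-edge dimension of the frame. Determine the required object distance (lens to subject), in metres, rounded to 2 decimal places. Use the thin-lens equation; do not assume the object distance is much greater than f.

11.53 m

W: 5.71 m = 5710 mm.
Magnification m = h/W = dᵢ/dₒ; combined with 1/f = 1/dₒ + 1/dᵢ this gives dₒ = f·(1 + W/h).
dₒ = 11.5 mm × (1 + 5710/5.7) = 11.5 × 1002.7544 ≈ 11531.675 mm = 11.5317 m.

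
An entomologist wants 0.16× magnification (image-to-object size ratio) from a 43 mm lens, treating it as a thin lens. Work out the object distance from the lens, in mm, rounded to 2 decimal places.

311.75 mm

With m = dᵢ/dₒ and 1/f = 1/dₒ + 1/dᵢ, substituting dᵢ = m·dₒ gives 1/f = (1 + 1/m)/dₒ, hence dₒ = f·(1 + 1/m).
dₒ = 43 × (1 + 1/0.16) = 43 × 7.25000 ≈ 311.750 mm.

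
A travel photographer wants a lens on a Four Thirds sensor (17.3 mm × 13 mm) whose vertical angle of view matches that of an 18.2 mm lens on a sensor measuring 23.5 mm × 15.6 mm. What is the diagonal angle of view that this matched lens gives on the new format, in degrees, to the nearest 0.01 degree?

71.01°

Equal vertical AOV ⇒ f₂ = f₁ · 13/15.6 = 18.2 × 0.83333 ≈ 15.1667 mm.
Sensor diagonal = √(17.3² + 13²) = √468.2900 ≈ 21.6400 mm.
Diagonal AOV on the new format = 2·arctan(21.6400 / (2 × 15.1667)) = 2·arctan(0.71341) ≈ 71.0086°.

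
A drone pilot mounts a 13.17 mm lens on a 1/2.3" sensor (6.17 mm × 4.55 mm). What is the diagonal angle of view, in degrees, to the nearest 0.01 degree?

Sensor diagonal = √(6.17² + 4.55²) = √58.7714 ≈ 7.6663 mm.
Angle of view α = 2·arctan(d/2f) with d = 7.6663 mm and f = 13.17 mm.
d/2f = 0.29105; arctan(0.29105) ≈ 16.2276°, so α ≈ 32.4552°.

32.46°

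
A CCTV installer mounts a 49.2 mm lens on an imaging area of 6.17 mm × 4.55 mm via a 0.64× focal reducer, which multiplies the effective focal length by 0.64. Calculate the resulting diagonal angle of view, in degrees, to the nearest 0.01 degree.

13.88°

Effective focal length f = 49.2 × 0.64 = 31.488 mm.
Sensor diagonal = √(6.17² + 4.55²) = √58.7714 ≈ 7.6663 mm.
α = 2·arctan(7.666 / (2 × 31.488)) = 2·arctan(0.12173) ≈ 13.8813°.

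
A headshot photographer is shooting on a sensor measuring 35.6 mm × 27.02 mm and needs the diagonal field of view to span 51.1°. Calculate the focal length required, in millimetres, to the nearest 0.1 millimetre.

Sensor diagonal = √(35.6² + 27.02²) = √1997.4404 ≈ 44.6927 mm.
From α = 2·arctan(d/2f) we get f = d / (2·tan(α/2)).
With d = 44.6927 mm and α/2 = 25.55°, tan(α/2) ≈ 0.47805, so f ≈ 44.6927 / 0.95609 ≈ 46.7451 mm.

46.7 mm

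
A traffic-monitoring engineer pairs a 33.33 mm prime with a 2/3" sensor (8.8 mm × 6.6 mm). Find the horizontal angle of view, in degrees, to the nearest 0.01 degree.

15.04°

Angle of view α = 2·arctan(w/2f) with w = 8.8 mm and f = 33.33 mm.
w/2f = 0.13201; arctan(0.13201) ≈ 7.5203°, so α ≈ 15.0406°.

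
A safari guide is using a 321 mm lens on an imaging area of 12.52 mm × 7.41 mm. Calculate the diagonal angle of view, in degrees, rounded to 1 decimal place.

2.6°

Sensor diagonal = √(12.52² + 7.41²) = √211.6585 ≈ 14.5485 mm.
Angle of view α = 2·arctan(d/2f) with d = 14.5485 mm and f = 321 mm.
d/2f = 0.02266; arctan(0.02266) ≈ 1.2982°, so α ≈ 2.5963°.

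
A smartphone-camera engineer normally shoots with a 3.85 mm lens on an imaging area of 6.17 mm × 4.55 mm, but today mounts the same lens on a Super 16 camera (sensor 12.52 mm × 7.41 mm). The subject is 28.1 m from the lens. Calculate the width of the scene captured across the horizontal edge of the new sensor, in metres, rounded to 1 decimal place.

91.4 m

The focal length stays 3.85 mm; the relevant sensor dimension is now w = 12.52 mm. Object distance dₒ = 28.1 m = 28100 mm.
Thin-lens field width W = w·(dₒ − f)/f = 12.52 × (28100 − 3.85)/3.85 ≈ 91367.220 mm = 91.3672 m.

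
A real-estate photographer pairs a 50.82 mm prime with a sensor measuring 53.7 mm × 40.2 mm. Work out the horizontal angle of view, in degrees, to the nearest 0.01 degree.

Angle of view α = 2·arctan(w/2f) with w = 53.7 mm and f = 50.82 mm.
w/2f = 0.52834; arctan(0.52834) ≈ 27.8491°, so α ≈ 55.6981°.

55.70°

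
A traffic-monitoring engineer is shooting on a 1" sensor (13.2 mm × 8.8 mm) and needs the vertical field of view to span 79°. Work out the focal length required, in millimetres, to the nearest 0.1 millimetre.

5.3 mm

From α = 2·arctan(h/2f) we get f = h / (2·tan(α/2)).
With h = 8.8 mm and α/2 = 39.5°, tan(α/2) ≈ 0.82434, so f ≈ 8.8 / 1.64867 ≈ 5.3376 mm.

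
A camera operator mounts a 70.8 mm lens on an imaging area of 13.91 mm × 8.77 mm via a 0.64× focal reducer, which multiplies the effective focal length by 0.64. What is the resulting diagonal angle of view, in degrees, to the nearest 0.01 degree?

Effective focal length f = 70.8 × 0.64 = 45.312 mm.
Sensor diagonal = √(13.91² + 8.77²) = √270.4010 ≈ 16.4439 mm.
α = 2·arctan(16.444 / (2 × 45.312)) = 2·arctan(0.18145) ≈ 20.5690°.

20.57°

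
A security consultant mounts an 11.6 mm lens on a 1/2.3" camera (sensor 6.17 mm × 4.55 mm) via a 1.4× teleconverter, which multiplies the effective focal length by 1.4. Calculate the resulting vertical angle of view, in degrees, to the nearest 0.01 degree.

Effective focal length f = 11.6 × 1.4 = 16.24 mm.
α = 2·arctan(4.55 / (2 × 16.24)) = 2·arctan(0.14009) ≈ 15.9489°.

15.95°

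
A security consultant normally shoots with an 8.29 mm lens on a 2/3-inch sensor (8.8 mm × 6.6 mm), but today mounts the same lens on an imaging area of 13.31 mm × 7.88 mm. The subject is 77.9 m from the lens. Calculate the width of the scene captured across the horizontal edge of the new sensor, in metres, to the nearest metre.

The focal length stays 8.29 mm; the relevant sensor dimension is now w = 13.31 mm. Object distance dₒ = 77.9 m = 77900 mm.
Thin-lens field width W = w·(dₒ − f)/f = 13.31 × (77900 − 8.29)/8.29 ≈ 125058.946 mm = 125.059 m.

125 m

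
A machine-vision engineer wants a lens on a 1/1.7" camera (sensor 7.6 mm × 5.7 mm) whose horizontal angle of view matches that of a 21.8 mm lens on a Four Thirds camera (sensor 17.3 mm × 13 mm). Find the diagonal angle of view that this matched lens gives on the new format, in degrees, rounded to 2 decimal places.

Equal horizontal AOV ⇒ f₂ = f₁ · 7.6/17.3 = 21.8 × 0.43931 ≈ 9.5769 mm.
Sensor diagonal = √(7.6² + 5.7²) = √90.2500 ≈ 9.5000 mm.
Diagonal AOV on the new format = 2·arctan(9.5000 / (2 × 9.5769)) = 2·arctan(0.49599) ≈ 52.7616°.

52.76°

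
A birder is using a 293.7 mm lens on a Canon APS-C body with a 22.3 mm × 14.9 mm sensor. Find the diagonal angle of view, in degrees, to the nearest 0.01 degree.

Sensor diagonal = √(22.3² + 14.9²) = √719.3000 ≈ 26.8198 mm.
Angle of view α = 2·arctan(d/2f) with d = 26.8198 mm and f = 293.7 mm.
d/2f = 0.04566; arctan(0.04566) ≈ 2.6142°, so α ≈ 5.2284°.

5.23°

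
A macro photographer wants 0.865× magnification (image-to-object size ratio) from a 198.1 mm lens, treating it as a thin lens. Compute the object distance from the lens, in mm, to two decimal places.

With m = dᵢ/dₒ and 1/f = 1/dₒ + 1/dᵢ, substituting dᵢ = m·dₒ gives 1/f = (1 + 1/m)/dₒ, hence dₒ = f·(1 + 1/m).
dₒ = 198.1 × (1 + 1/0.865) = 198.1 × 2.15607 ≈ 427.117 mm.

427.12 mm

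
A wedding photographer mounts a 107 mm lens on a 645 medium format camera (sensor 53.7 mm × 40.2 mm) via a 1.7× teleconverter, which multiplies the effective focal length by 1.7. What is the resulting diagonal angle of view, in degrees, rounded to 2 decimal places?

Effective focal length f = 107 × 1.7 = 181.9 mm.
Sensor diagonal = √(53.7² + 40.2²) = √4499.7300 ≈ 67.0800 mm.
α = 2·arctan(67.080 / (2 × 181.9)) = 2·arctan(0.18439) ≈ 20.8945°.

20.89°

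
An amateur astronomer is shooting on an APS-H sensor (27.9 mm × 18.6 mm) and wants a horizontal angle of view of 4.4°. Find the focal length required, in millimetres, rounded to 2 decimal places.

From α = 2·arctan(w/2f) we get f = w / (2·tan(α/2)).
With w = 27.9 mm and α/2 = 2.2°, tan(α/2) ≈ 0.03842, so f ≈ 27.9 / 0.07683 ≈ 363.1288 mm.

363.13 mm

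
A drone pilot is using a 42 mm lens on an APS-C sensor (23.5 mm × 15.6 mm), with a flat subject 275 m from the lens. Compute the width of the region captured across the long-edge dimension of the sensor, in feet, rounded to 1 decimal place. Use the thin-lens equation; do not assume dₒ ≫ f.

504.7 ft

dₒ: 275 m = 275000 mm.
Similar triangles through the lens centre give W/dₒ = w/dᵢ; with 1/f = 1/dₒ + 1/dᵢ this gives W = w·(dₒ − f)/f.
W = 23.5 mm × (275000 − 42) / 42 = 23.5 × 6546.6190 ≈ 153845.548 mm = 153845.548/304.8 ft = 504.743 ft.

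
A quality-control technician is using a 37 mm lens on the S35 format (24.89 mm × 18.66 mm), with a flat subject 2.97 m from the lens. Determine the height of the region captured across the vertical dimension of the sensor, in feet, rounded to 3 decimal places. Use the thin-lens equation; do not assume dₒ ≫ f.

dₒ: 2.97 m = 2970 mm.
Similar triangles through the lens centre give W/dₒ = h/dᵢ; with 1/f = 1/dₒ + 1/dᵢ this gives W = h·(dₒ − f)/f.
W = 18.66 mm × (2970 − 37) / 37 = 18.66 × 79.2703 ≈ 1479.183 mm = 1479.183/304.8 ft = 4.85296 ft.

4.853 ft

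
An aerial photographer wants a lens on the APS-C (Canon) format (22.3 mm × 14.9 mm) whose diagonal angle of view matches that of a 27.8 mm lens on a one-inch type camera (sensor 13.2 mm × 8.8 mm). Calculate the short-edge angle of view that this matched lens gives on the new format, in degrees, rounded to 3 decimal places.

18.015°

Sensor diagonal = √(13.2² + 8.8²) = √251.6800 ≈ 15.8644 mm.
Sensor diagonal = √(22.3² + 14.9²) = √719.3000 ≈ 26.8198 mm.
Equal diagonal AOV ⇒ f₂ = f₁ · 26.8198/15.8644 = 27.8 × 1.69056 ≈ 46.9976 mm.
Short-edge AOV on the new format = 2·arctan(14.9 / (2 × 46.9976)) = 2·arctan(0.15852) ≈ 18.0150°.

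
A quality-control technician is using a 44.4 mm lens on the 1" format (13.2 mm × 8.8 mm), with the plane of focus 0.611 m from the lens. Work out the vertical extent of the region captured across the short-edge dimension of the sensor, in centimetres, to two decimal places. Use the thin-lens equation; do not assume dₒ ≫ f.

dₒ: 0.611 m = 611 mm.
Similar triangles through the lens centre give W/dₒ = h/dᵢ; with 1/f = 1/dₒ + 1/dᵢ this gives W = h·(dₒ − f)/f.
W = 8.8 mm × (611 − 44.4) / 44.4 = 8.8 × 12.7613 ≈ 112.299 mm = 11.2299 cm.

11.23 cm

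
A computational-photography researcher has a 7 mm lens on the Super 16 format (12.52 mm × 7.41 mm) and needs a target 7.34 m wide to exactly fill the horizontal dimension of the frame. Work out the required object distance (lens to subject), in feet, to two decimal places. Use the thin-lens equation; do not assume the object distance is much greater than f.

13.49 ft

W: 7.34 m = 7340 mm.
Magnification m = w/W = dᵢ/dₒ; combined with 1/f = 1/dₒ + 1/dᵢ this gives dₒ = f·(1 + W/w).
dₒ = 7 mm × (1 + 7340/12.52) = 7 × 587.2620 ≈ 4110.834 mm = 4110.834/304.8 ft = 13.487 ft.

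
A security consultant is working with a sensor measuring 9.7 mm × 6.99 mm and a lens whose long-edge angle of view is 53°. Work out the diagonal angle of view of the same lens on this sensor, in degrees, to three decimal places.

From the long-edge AOV: f = 9.7 / (2·tan(26.5°)) = 9.7 / 0.99716 ≈ 9.7276 mm.
Sensor diagonal = √(9.7² + 6.99²) = √142.9501 ≈ 11.9562 mm.
Diagonal AOV = 2·arctan(11.9562 / (2 × 9.7276)) = 2·arctan(0.61455) ≈ 63.1456°.

63.146°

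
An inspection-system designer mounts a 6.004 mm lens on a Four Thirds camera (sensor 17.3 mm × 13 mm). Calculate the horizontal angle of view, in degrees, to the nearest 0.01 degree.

Angle of view α = 2·arctan(w/2f) with w = 17.3 mm and f = 6.004 mm.
w/2f = 1.44071; arctan(1.44071) ≈ 55.2353°, so α ≈ 110.4707°.

110.47°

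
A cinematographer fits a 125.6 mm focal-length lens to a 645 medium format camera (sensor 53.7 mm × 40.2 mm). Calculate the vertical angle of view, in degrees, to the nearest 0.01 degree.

18.18°

Angle of view α = 2·arctan(h/2f) with h = 40.2 mm and f = 125.6 mm.
h/2f = 0.16003; arctan(0.16003) ≈ 9.0921°, so α ≈ 18.1841°.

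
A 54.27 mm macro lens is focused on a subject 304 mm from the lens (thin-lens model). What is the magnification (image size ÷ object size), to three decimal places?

Thin lens: 1/f = 1/dₒ + 1/dᵢ → 1/dᵢ = 1/54.27 − 1/304 = 0.0151369 mm⁻¹, so dᵢ ≈ 66.0637 mm.
Magnification m = dᵢ/dₒ = 66.0637/304 ≈ 0.21731.

0.217×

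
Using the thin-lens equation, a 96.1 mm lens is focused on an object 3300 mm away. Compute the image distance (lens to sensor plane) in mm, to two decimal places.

1/dᵢ = 1/f − 1/dₒ = 1/96.1 − 1/3300 = 0.0101028 mm⁻¹.
dᵢ = 1/0.0101028 ≈ 98.9825 mm.

98.98 mm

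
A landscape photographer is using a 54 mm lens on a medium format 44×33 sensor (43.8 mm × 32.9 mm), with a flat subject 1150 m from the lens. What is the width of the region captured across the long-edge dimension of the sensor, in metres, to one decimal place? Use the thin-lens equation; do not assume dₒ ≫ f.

dₒ: 1150 m = 1.15e+06 mm.
Similar triangles through the lens centre give W/dₒ = w/dᵢ; with 1/f = 1/dₒ + 1/dᵢ this gives W = w·(dₒ − f)/f.
W = 43.8 mm × (1.15e+06 − 54) / 54 = 43.8 × 21295.2963 ≈ 932733.978 mm = 932.734 m.

932.7 m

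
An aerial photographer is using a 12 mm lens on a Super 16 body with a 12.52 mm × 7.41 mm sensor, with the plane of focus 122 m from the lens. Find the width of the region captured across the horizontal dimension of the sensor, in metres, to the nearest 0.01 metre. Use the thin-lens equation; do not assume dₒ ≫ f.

dₒ: 122 m = 122000 mm.
Similar triangles through the lens centre give W/dₒ = w/dᵢ; with 1/f = 1/dₒ + 1/dᵢ this gives W = w·(dₒ − f)/f.
W = 12.52 mm × (122000 − 12) / 12 = 12.52 × 10165.6667 ≈ 127274.147 mm = 127.274 m.

127.27 m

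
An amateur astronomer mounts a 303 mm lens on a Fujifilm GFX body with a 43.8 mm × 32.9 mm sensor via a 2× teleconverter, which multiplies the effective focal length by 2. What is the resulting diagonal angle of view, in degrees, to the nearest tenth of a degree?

Effective focal length f = 303 × 2 = 606 mm.
Sensor diagonal = √(43.8² + 32.9²) = √3000.8500 ≈ 54.7800 mm.
α = 2·arctan(54.780 / (2 × 606)) = 2·arctan(0.04520) ≈ 5.1758°.

5.2°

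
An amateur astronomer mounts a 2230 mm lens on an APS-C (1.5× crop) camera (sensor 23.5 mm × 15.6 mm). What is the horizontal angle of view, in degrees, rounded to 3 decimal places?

Angle of view α = 2·arctan(w/2f) with w = 23.5 mm and f = 2230 mm.
w/2f = 0.00527; arctan(0.00527) ≈ 0.3019°, so α ≈ 0.6038°.

0.604°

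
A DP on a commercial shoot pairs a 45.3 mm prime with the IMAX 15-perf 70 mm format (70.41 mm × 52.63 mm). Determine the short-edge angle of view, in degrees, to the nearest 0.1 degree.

Angle of view α = 2·arctan(h/2f) with h = 52.63 mm and f = 45.3 mm.
h/2f = 0.58091; arctan(0.58091) ≈ 30.1525°, so α ≈ 60.3050°.

60.3°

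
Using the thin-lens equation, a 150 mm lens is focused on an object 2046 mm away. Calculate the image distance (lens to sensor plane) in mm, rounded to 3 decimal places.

1/dᵢ = 1/f − 1/dₒ = 1/150 − 1/2046 = 0.0061779 mm⁻¹.
dᵢ = 1/0.0061779 ≈ 161.8671 mm.

161.867 mm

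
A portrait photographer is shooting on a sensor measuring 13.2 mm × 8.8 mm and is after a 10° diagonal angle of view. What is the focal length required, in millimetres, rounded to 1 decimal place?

90.7 mm

Sensor diagonal = √(13.2² + 8.8²) = √251.6800 ≈ 15.8644 mm.
From α = 2·arctan(d/2f) we get f = d / (2·tan(α/2)).
With d = 15.8644 mm and α/2 = 5°, tan(α/2) ≈ 0.08749, so f ≈ 15.8644 / 0.17498 ≈ 90.6656 mm.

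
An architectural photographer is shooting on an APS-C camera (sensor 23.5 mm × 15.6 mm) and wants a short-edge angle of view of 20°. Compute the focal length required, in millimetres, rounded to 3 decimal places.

From α = 2·arctan(h/2f) we get f = h / (2·tan(α/2)).
With h = 15.6 mm and α/2 = 10°, tan(α/2) ≈ 0.17633, so f ≈ 15.6 / 0.35265 ≈ 44.2360 mm.

44.236 mm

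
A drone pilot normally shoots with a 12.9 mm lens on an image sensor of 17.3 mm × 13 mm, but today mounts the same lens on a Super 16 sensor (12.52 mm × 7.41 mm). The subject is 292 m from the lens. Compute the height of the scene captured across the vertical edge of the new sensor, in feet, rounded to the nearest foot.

The focal length stays 12.9 mm; the relevant sensor dimension is now h = 7.41 mm. Object distance dₒ = 292 m = 292000 mm.
Thin-lens field height W = h·(dₒ − f)/f = 7.41 × (292000 − 12.9)/12.9 ≈ 167722.823 mm = 167722.823/304.8 ft = 550.272 ft.

550 ft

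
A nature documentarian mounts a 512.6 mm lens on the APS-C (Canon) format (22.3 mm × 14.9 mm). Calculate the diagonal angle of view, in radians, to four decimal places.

0.0523 rad

Sensor diagonal = √(22.3² + 14.9²) = √719.3000 ≈ 26.8198 mm.
Angle of view α = 2·arctan(d/2f) with d = 26.8198 mm and f = 512.6 mm.
d/2f = 0.02616; arctan(0.02616) ≈ 0.0262 rad, so α ≈ 0.0523 rad.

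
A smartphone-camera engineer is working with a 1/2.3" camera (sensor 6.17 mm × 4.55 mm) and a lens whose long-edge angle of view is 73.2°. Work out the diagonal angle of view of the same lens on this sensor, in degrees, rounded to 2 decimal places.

From the long-edge AOV: f = 6.17 / (2·tan(36.6°)) = 6.17 / 1.48533 ≈ 4.1540 mm.
Sensor diagonal = √(6.17² + 4.55²) = √58.7714 ≈ 7.6663 mm.
Diagonal AOV = 2·arctan(7.6663 / (2 × 4.1540)) = 2·arctan(0.92277) ≈ 85.3995°.

85.40°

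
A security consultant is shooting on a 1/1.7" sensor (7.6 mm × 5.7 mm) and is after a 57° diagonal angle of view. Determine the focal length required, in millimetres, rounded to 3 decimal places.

Sensor diagonal = √(7.6² + 5.7²) = √90.2500 ≈ 9.5000 mm.
From α = 2·arctan(d/2f) we get f = d / (2·tan(α/2)).
With d = 9.5000 mm and α/2 = 28.5°, tan(α/2) ≈ 0.54296, so f ≈ 9.5000 / 1.08591 ≈ 8.7484 mm.

8.748 mm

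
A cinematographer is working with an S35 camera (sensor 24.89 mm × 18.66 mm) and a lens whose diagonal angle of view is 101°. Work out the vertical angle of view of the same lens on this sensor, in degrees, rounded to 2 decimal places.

Sensor diagonal = √(24.89² + 18.66²) = √967.7077 ≈ 31.1080 mm.
From the diagonal AOV: f = 31.1080 / (2·tan(50.5°)) = 31.1080 / 2.42619 ≈ 12.8217 mm.
Vertical AOV = 2·arctan(18.66 / (2 × 12.8217)) = 2·arctan(0.72767) ≈ 72.0846°.

72.08°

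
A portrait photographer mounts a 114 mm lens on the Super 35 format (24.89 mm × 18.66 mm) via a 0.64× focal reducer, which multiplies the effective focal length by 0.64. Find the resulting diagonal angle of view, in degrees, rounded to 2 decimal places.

Effective focal length f = 114 × 0.64 = 72.96 mm.
Sensor diagonal = √(24.89² + 18.66²) = √967.7077 ≈ 31.1080 mm.
α = 2·arctan(31.108 / (2 × 72.96)) = 2·arctan(0.21319) ≈ 24.0689°.

24.07°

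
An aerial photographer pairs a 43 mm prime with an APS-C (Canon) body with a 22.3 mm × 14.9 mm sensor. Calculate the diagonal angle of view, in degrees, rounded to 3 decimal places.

Sensor diagonal = √(22.3² + 14.9²) = √719.3000 ≈ 26.8198 mm.
Angle of view α = 2·arctan(d/2f) with d = 26.8198 mm and f = 43 mm.
d/2f = 0.31186; arctan(0.31186) ≈ 17.3205°, so α ≈ 34.6410°.

34.641°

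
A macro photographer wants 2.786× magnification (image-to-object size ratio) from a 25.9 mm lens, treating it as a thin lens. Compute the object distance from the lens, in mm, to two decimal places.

35.20 mm

With m = dᵢ/dₒ and 1/f = 1/dₒ + 1/dᵢ, substituting dᵢ = m·dₒ gives 1/f = (1 + 1/m)/dₒ, hence dₒ = f·(1 + 1/m).
dₒ = 25.9 × (1 + 1/2.786) = 25.9 × 1.35894 ≈ 35.196 mm.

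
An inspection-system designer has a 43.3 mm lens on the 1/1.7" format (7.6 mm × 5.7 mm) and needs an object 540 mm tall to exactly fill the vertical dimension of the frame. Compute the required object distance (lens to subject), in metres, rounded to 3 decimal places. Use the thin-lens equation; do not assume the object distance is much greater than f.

4.145 m

Magnification m = h/W = dᵢ/dₒ; combined with 1/f = 1/dₒ + 1/dᵢ this gives dₒ = f·(1 + W/h).
dₒ = 43.3 mm × (1 + 540/5.7) = 43.3 × 95.7368 ≈ 4145.405 mm = 4.14541 m.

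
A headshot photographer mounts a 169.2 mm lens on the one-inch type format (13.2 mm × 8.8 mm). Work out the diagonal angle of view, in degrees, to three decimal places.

Sensor diagonal = √(13.2² + 8.8²) = √251.6800 ≈ 15.8644 mm.
Angle of view α = 2·arctan(d/2f) with d = 15.8644 mm and f = 169.2 mm.
d/2f = 0.04688; arctan(0.04688) ≈ 2.6841°, so α ≈ 5.3682°.

5.368°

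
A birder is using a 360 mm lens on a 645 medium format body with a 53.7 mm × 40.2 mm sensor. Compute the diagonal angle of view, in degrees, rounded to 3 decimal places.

Sensor diagonal = √(53.7² + 40.2²) = √4499.7300 ≈ 67.0800 mm.
Angle of view α = 2·arctan(d/2f) with d = 67.0800 mm and f = 360 mm.
d/2f = 0.09317; arctan(0.09317) ≈ 5.3227°, so α ≈ 10.6454°.

10.645°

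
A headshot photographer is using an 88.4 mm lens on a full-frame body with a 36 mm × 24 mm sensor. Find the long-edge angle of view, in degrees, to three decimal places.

23.018°

Angle of view α = 2·arctan(w/2f) with w = 36 mm and f = 88.4 mm.
w/2f = 0.20362; arctan(0.20362) ≈ 11.5092°, so α ≈ 23.0184°.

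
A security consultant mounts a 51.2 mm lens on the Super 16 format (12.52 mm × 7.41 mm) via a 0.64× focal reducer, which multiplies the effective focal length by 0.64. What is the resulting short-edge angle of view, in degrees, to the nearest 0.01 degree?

12.90°

Effective focal length f = 51.2 × 0.64 = 32.768 mm.
α = 2·arctan(7.41 / (2 × 32.768)) = 2·arctan(0.11307) ≈ 12.9018°.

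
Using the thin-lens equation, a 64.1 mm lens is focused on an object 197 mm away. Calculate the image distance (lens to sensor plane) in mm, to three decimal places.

95.017 mm

1/dᵢ = 1/f − 1/dₒ = 1/64.1 − 1/197 = 0.0105245 mm⁻¹.
dᵢ = 1/0.0105245 ≈ 95.0166 mm.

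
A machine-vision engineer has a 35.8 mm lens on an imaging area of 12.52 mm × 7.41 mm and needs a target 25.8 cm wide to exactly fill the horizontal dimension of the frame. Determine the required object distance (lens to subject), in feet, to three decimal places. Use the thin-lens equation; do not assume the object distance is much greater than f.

W: 25.8 cm = 258 mm.
Magnification m = w/W = dᵢ/dₒ; combined with 1/f = 1/dₒ + 1/dᵢ this gives dₒ = f·(1 + W/w).
dₒ = 35.8 mm × (1 + 258/12.52) = 35.8 × 21.6070 ≈ 773.532 mm = 773.532/304.8 ft = 2.53783 ft.

2.538 ft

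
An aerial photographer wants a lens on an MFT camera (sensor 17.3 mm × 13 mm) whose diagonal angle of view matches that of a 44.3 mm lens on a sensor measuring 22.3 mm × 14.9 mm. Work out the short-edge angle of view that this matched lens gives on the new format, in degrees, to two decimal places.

20.61°

Sensor diagonal = √(22.3² + 14.9²) = √719.3000 ≈ 26.8198 mm.
Sensor diagonal = √(17.3² + 13²) = √468.2900 ≈ 21.6400 mm.
Equal diagonal AOV ⇒ f₂ = f₁ · 21.6400/26.8198 = 44.3 × 0.80687 ≈ 35.7442 mm.
Short-edge AOV on the new format = 2·arctan(13 / (2 × 35.7442)) = 2·arctan(0.18185) ≈ 20.6129°.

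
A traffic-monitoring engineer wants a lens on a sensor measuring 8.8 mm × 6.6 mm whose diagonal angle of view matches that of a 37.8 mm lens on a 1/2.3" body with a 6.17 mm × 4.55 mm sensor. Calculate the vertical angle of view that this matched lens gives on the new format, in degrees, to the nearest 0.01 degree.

6.96°

Sensor diagonal = √(6.17² + 4.55²) = √58.7714 ≈ 7.6663 mm.
Sensor diagonal = √(8.8² + 6.6²) = √121.0000 ≈ 11.0000 mm.
Equal diagonal AOV ⇒ f₂ = f₁ · 11.0000/7.6663 = 37.8 × 1.43486 ≈ 54.2377 mm.
Vertical AOV on the new format = 2·arctan(6.6 / (2 × 54.2377)) = 2·arctan(0.06084) ≈ 6.9635°.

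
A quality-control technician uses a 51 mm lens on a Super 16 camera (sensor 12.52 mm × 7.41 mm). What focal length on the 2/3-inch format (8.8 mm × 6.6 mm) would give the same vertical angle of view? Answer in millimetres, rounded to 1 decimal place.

45.4 mm

Equal angle of view means equal height/f ratio, so f₂ = f₁ · (height₂/height₁) = 51 × 6.6/7.41.
f₂ = 51 × 0.89069 ≈ 45.425 mm.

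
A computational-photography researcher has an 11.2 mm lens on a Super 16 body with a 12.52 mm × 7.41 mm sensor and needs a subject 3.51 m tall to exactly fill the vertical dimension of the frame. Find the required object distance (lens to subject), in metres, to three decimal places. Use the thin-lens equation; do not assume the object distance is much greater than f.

W: 3.51 m = 3510 mm.
Magnification m = h/W = dᵢ/dₒ; combined with 1/f = 1/dₒ + 1/dᵢ this gives dₒ = f·(1 + W/h).
dₒ = 11.2 mm × (1 + 3510/7.41) = 11.2 × 474.6842 ≈ 5316.463 mm = 5.31646 m.

5.316 m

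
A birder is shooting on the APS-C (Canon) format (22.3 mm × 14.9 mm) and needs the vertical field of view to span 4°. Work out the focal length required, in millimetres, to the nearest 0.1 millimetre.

From α = 2·arctan(h/2f) we get f = h / (2·tan(α/2)).
With h = 14.9 mm and α/2 = 2°, tan(α/2) ≈ 0.03492, so f ≈ 14.9 / 0.06984 ≈ 213.3401 mm.

213.3 mm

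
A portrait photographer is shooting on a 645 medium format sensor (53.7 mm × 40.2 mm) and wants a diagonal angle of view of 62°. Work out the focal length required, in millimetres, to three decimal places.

Sensor diagonal = √(53.7² + 40.2²) = √4499.7300 ≈ 67.0800 mm.
From α = 2·arctan(d/2f) we get f = d / (2·tan(α/2)).
With d = 67.0800 mm and α/2 = 31°, tan(α/2) ≈ 0.60086, so f ≈ 67.0800 / 1.20172 ≈ 55.8200 mm.

55.820 mm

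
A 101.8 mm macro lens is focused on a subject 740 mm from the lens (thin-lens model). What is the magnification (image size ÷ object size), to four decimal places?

0.1595×

Thin lens: 1/f = 1/dₒ + 1/dᵢ → 1/dᵢ = 1/101.8 − 1/740 = 0.0084718 mm⁻¹, so dᵢ ≈ 118.0382 mm.
Magnification m = dᵢ/dₒ = 118.0382/740 ≈ 0.15951.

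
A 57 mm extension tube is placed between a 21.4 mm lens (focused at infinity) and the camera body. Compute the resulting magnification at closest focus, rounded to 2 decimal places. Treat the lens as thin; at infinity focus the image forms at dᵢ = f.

2.66×

The tube moves the image plane from f to f + e, so dᵢ = 21.4 + 57 = 78.4 mm. Focus is achieved when 1/f = 1/dₒ + 1/dᵢ, giving dₒ = 1/(1/f − 1/(f+e)).
Magnification m = dᵢ/dₒ = (f+e)·(1/f − 1/(f+e)) = e/f = 57/21.4 ≈ 2.6636.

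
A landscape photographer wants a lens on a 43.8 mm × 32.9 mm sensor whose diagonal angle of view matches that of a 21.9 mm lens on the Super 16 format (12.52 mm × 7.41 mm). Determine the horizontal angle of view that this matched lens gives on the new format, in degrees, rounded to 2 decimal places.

29.75°

Sensor diagonal = √(12.52² + 7.41²) = √211.6585 ≈ 14.5485 mm.
Sensor diagonal = √(43.8² + 32.9²) = √3000.8500 ≈ 54.7800 mm.
Equal diagonal AOV ⇒ f₂ = f₁ · 54.7800/14.5485 = 21.9 × 3.76534 ≈ 82.4610 mm.
Horizontal AOV on the new format = 2·arctan(43.8 / (2 × 82.4610)) = 2·arctan(0.26558) ≈ 29.7466°.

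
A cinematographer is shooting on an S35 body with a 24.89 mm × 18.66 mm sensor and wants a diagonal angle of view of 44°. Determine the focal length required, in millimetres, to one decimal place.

Sensor diagonal = √(24.89² + 18.66²) = √967.7077 ≈ 31.1080 mm.
From α = 2·arctan(d/2f) we get f = d / (2·tan(α/2)).
With d = 31.1080 mm and α/2 = 22°, tan(α/2) ≈ 0.40403, so f ≈ 31.1080 / 0.80805 ≈ 38.4975 mm.

38.5 mm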